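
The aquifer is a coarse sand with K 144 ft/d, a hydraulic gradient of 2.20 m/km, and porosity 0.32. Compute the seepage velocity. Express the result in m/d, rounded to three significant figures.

0.302 m/d

K = 144 ft/d × 0.3048 = 43.89 m/d
q = Ki = 43.89 × 0.0022 = 0.09656 m/d
Seepage velocity v = q / n = 0.09656 / 0.32 = 0.3018 m/d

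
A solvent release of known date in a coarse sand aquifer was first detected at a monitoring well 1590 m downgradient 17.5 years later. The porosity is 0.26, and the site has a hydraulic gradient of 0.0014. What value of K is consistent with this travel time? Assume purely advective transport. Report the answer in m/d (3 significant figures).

46.2 m/d

t = 17.5 years = 6388 d
v = L / t = 1590 / 6388 = 0.2489 m/d
K = v · n / i = 0.2489 × 0.26 / 0.0014 = 46.2 m/d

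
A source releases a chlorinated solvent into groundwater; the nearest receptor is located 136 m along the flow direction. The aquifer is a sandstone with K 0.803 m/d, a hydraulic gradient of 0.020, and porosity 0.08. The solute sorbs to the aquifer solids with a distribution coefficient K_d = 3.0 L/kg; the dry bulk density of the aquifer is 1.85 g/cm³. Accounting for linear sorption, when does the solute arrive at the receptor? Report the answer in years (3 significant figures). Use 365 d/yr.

Darcy flux q = K·i = 0.803 × 0.020 = 0.01606 m/d
Average linear velocity = 0.01606 / 0.08 = 0.2008 m/d
Retardation R = 1 + ρ_b·K_d/n = 1 + 1.85×3.0/0.08 = 70.38
Contaminant velocity v_c = v/R = 0.2008/70.38 = 0.002853 m/d
t = L/v_c = 136/0.002853 = 47680 d
   = 47680/365 = 131 yr

131 years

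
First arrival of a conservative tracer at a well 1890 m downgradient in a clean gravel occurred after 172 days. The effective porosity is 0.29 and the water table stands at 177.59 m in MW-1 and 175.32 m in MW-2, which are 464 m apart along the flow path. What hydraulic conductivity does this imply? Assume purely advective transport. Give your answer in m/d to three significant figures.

651 m/d

Hydraulic gradient i = (177.59 − 175.32) / 464 = 2.27 / 464 = 0.004892
v = L / t = 1890 / 172 = 10.99 m/d
K = v · n / i = 10.99 × 0.29 / 0.004892 = 651 m/d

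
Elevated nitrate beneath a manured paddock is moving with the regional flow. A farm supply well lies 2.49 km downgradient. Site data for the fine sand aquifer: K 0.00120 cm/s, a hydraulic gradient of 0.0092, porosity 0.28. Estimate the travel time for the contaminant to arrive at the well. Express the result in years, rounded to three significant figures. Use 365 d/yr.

K = 0.00120 cm/s × 864 = 1.037 m/d
Specific discharge q = 1.037 × 0.0092 = 0.009539 m/d
Average linear velocity = 0.009539 / 0.28 = 0.03407 m/d
L = 2.49 km = 2490 m
t = L / v = 2490 / 0.03407 = 73090 d
   = 73090 / 365 = 200 yr

200 years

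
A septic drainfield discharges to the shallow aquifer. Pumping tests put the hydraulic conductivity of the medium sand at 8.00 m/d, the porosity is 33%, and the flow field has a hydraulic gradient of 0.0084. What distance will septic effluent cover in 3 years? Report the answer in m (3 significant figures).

q = Ki = 8.00 × 0.0084 = 0.06720 m/d
v_s = q/n_e = 0.06720/0.33 = 0.2036 m/d
T = 3 yr × 365 = 1095 d
L = v × T = 0.2036 × 1095 = 223.0 m

223 m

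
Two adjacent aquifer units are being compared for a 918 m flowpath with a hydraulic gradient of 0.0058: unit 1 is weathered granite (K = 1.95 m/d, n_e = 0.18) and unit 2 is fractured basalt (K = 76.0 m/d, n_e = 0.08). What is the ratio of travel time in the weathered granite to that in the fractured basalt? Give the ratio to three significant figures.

Unit 1 (weathered granite): v = 1.95×0.0058/0.18 = 0.06283 m/d, t = 918/0.06283 = 14610 d
Unit 2 (fractured basalt): v = 76.0×0.0058/0.08 = 5.510 m/d, t = 918/5.510 = 166.6 d
t(weathered granite) / t(fractured basalt) = 14610/166.6 = 87.7

87.7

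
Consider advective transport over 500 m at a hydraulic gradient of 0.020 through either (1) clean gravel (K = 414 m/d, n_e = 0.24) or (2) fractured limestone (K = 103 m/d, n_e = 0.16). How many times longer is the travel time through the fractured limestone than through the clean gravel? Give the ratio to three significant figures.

Unit 1 (clean gravel): v = 414×0.020/0.24 = 34.50 m/d, t = 500/34.50 = 14.49 d
Unit 2 (fractured limestone): v = 103×0.020/0.16 = 12.88 m/d, t = 500/12.88 = 38.83 d
t(fractured limestone) / t(clean gravel) = 38.83/14.49 = 2.68

2.68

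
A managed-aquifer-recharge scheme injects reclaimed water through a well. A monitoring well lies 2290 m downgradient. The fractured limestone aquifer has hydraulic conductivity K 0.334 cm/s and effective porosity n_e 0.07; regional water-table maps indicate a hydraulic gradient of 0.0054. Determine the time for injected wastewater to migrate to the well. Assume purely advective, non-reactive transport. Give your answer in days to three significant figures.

K = 0.334 cm/s × 864 = 288.6 m/d
Specific discharge q = 288.6 × 0.0054 = 1.558 m/d
Average linear velocity = 1.558 / 0.07 = 22.26 m/d
t = L / v = 2290 / 22.26 = 102.9 d

103 days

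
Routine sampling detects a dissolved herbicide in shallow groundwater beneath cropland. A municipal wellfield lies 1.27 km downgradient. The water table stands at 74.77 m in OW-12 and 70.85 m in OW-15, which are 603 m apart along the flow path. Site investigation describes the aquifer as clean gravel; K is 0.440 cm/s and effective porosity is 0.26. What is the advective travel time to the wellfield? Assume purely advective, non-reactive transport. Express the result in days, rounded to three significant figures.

134 days

Hydraulic gradient i = (74.77 − 70.85) / 603 = 3.92 / 603 = 0.006501
K = 0.440 cm/s × 864 = 380.2 m/d
Darcy flux q = K·i = 380.2 × 0.006501 = 2.471 m/d
Average linear velocity = 2.471 / 0.26 = 9.505 m/d
L = 1.27 km = 1270 m
t = L / v = 1270 / 9.505 = 133.6 d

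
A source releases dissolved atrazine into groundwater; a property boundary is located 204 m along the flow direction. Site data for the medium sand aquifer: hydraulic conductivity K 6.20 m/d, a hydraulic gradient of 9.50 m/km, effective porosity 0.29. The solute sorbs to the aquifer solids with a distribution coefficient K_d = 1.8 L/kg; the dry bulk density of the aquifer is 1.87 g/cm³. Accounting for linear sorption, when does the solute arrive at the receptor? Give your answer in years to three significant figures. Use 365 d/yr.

q = Ki = 6.20 × 0.0095 = 0.05890 m/d
Seepage velocity v = q / n = 0.05890 / 0.29 = 0.2031 m/d
Retardation R = 1 + ρ_b·K_d/n = 1 + 1.87×1.8/0.29 = 12.61
Contaminant velocity v_c = v/R = 0.2031/12.61 = 0.01611 m/d
t = L/v_c = 204/0.01611 = 12660 d
   = 12660/365 = 34.7 yr

34.7 years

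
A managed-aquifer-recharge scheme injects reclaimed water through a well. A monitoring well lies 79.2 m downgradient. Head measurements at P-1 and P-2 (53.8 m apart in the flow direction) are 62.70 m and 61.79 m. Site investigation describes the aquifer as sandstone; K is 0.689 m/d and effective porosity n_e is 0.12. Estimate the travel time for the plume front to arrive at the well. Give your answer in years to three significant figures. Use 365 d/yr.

2.23 years

Hydraulic gradient i = (62.70 − 61.79) / 53.8 = 0.91 / 53.8 = 0.01691
Darcy flux q = K·i = 0.689 × 0.01691 = 0.01165 m/d
v_s = q/n_e = 0.01165/0.12 = 0.09712 m/d
t = L / v = 79.2 / 0.09712 = 815.5 d
   = 815.5 / 365 = 2.23 yr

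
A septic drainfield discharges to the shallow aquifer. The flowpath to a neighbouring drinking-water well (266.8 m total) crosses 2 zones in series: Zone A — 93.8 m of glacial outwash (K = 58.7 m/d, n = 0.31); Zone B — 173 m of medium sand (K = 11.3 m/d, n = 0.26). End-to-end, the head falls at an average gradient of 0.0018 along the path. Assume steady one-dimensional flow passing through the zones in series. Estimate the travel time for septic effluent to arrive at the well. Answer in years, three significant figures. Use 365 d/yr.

7.14 years

For zones in series the flux q is common to all zones; the equivalent conductivity is the harmonic (thickness-weighted) mean, K_eq = L_total / Σ(L_j/K_j).
Σ(L/K) = 93.8/58.7 + 173/11.3 = 1.598 + 15.31 = 16.91 d
K_eq = L_total / Σ(L/K) = 266.8 / 16.91 = 15.78 m/d
q = K_eq · i = 15.78 × 0.0018 = 0.02840 m/d (same in every zone)
Zone A: v = q/n = 0.02840/0.31 = 0.09162 m/d → t_A = 93.8/0.09162 = 1024 d
Zone B: v = q/n = 0.02840/0.26 = 0.1092 m/d → t_B = 173/0.1092 = 1584 d
Total t = 1024 + 1584 = 2607 d
   = 2607 / 365 = 7.14 yr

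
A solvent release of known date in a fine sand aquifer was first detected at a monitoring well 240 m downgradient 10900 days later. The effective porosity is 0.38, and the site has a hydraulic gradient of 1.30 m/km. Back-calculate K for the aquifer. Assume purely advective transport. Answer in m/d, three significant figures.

6.44 m/d

v = L / t = 240 / 10900 = 0.02202 m/d
K = v · n / i = 0.02202 × 0.38 / 0.0013 = 6.44 m/d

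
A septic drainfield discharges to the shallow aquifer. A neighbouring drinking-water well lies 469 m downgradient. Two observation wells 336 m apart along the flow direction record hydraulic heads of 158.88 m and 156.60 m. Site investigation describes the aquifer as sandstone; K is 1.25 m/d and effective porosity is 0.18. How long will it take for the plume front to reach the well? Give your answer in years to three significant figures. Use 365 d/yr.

27.3 years

Hydraulic gradient i = (158.88 − 156.60) / 336 = 2.28 / 336 = 0.006786
q = Ki = 1.25 × 0.006786 = 0.008482 m/d
v = Ki/n = 1.25·0.006786/0.18 = 0.04712 m/d
t = L / v = 469 / 0.04712 = 9953 d
   = 9953 / 365 = 27.3 yr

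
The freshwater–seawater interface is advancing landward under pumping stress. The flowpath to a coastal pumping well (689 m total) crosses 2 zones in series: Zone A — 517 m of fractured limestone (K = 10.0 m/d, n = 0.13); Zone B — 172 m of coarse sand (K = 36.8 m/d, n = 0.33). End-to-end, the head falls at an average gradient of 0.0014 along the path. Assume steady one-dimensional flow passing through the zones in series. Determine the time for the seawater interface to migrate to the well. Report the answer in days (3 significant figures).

7250 days

For zones in series the flux q is common to all zones; the equivalent conductivity is the harmonic (thickness-weighted) mean, K_eq = L_total / Σ(L_j/K_j).
Σ(L/K) = 517/10.0 + 172/36.8 = 51.70 + 4.674 = 56.37 d
K_eq = L_total / Σ(L/K) = 689 / 56.37 = 12.22 m/d
q = K_eq · i = 12.22 × 0.0014 = 0.01711 m/d (same in every zone)
Zone A: v = q/n = 0.01711/0.13 = 0.1316 m/d → t_A = 517/0.1316 = 3928 d
Zone B: v = q/n = 0.01711/0.33 = 0.05185 m/d → t_B = 172/0.05185 = 3317 d
Total t = 3928 + 3317 = 7245 d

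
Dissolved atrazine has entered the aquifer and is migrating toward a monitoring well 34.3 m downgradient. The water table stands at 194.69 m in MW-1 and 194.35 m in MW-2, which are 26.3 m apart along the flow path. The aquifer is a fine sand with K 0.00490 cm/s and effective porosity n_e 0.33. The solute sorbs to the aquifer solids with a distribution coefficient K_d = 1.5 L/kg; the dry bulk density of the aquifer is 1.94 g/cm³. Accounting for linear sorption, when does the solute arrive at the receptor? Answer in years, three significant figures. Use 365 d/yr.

5.56 years

Hydraulic gradient i = (194.69 − 194.35) / 26.3 = 0.34 / 26.3 = 0.01293
K = 0.00490 cm/s × 864 = 4.234 m/d
Darcy flux q = K·i = 4.234 × 0.01293 = 0.05473 m/d
Average linear velocity = 0.05473 / 0.33 = 0.1659 m/d
Retardation R = 1 + ρ_b·K_d/n = 1 + 1.94×1.5/0.33 = 9.818
Contaminant velocity v_c = v/R = 0.1659/9.818 = 0.01689 m/d
t = L/v_c = 34.3/0.01689 = 2031 d
   = 2031/365 = 5.56 yr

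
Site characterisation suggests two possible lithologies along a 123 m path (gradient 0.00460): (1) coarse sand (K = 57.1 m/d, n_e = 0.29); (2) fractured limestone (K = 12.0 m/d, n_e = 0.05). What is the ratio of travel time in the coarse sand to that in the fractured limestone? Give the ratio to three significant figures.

Unit 1 (coarse sand): v = 57.1×0.0046/0.29 = 0.9057 m/d, t = 123/0.9057 = 135.8 d
Unit 2 (fractured limestone): v = 12.0×0.0046/0.05 = 1.104 m/d, t = 123/1.104 = 111.4 d
t(coarse sand) / t(fractured limestone) = 135.8/111.4 = 1.22

1.22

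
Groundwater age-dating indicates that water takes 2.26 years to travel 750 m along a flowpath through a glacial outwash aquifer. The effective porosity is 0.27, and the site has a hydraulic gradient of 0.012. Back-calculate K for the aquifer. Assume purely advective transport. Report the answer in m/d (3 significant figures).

20.5 m/d

t = 2.26 years = 824.9 d
v = L / t = 750 / 824.9 = 0.9092 m/d
K = v · n / i = 0.9092 × 0.27 / 0.012 = 20.5 m/d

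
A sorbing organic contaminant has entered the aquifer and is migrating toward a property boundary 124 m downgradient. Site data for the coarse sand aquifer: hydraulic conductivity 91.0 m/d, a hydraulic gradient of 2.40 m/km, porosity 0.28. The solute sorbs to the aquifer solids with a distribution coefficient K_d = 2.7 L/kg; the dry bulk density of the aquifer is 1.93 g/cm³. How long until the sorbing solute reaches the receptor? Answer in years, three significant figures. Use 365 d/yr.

8.54 years

Darcy flux q = K·i = 91.0 × 0.0024 = 0.2184 m/d
v_s = q/n_e = 0.2184/0.28 = 0.7800 m/d
Retardation R = 1 + ρ_b·K_d/n = 1 + 1.93×2.7/0.28 = 19.61
Contaminant velocity v_c = v/R = 0.7800/19.61 = 0.03977 m/d
t = L/v_c = 124/0.03977 = 3118 d
   = 3118/365 = 8.54 yr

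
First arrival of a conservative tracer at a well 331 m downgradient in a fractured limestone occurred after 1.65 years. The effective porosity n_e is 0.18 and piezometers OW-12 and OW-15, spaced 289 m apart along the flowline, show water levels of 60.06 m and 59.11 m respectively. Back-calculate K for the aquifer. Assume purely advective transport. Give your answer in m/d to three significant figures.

Hydraulic gradient i = (60.06 − 59.11) / 289 = 0.95 / 289 = 0.003287
t = 1.65 years = 602.3 d
v = L / t = 331 / 602.3 = 0.5496 m/d
K = v · n / i = 0.5496 × 0.18 / 0.003287 = 30.1 m/d

30.1 m/d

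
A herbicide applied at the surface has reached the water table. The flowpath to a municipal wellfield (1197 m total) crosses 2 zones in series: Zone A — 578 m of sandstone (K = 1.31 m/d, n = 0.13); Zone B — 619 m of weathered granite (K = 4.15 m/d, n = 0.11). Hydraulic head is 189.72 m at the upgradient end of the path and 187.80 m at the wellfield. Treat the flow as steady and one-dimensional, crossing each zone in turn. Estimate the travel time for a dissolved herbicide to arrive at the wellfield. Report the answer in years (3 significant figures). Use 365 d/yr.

121 years

Total head drop ΔH = 189.72 − 187.80 = 1.92 m
Steady 1-D flow in series ⇒ the Darcy flux q is identical in every zone and the zone head losses add (resistances L/K in series).
Σ(L/K) = 578/1.31 + 619/4.15 = 441.2 + 149.2 = 590.4 d
q = ΔH / Σ(L/K) = 1.92 / 590.4 = 0.003252 m/d (same in every zone)
Zone A: v = q/n = 0.003252/0.13 = 0.02502 m/d → t_A = 578/0.02502 = 23100 d
Zone B: v = q/n = 0.003252/0.11 = 0.02957 m/d → t_B = 619/0.02957 = 20940 d
Total t = 23100 + 20940 = 44040 d
   = 44040 / 365 = 121 yr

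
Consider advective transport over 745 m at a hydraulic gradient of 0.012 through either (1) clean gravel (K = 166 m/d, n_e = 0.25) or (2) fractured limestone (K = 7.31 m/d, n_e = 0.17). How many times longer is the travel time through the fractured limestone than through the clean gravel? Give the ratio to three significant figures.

Unit 1 (clean gravel): v = 166×0.012/0.25 = 7.968 m/d, t = 745/7.968 = 93.50 d
Unit 2 (fractured limestone): v = 7.31×0.012/0.17 = 0.5160 m/d, t = 745/0.5160 = 1444 d
t(fractured limestone) / t(clean gravel) = 1444/93.50 = 15.4

15.4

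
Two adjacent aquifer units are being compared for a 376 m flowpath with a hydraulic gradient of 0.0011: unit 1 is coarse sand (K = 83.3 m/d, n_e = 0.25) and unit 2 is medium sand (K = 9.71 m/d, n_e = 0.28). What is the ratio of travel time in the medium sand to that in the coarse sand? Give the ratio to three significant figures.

Unit 1 (coarse sand): v = 83.3×0.0011/0.25 = 0.3665 m/d, t = 376/0.3665 = 1026 d
Unit 2 (medium sand): v = 9.71×0.0011/0.28 = 0.03815 m/d, t = 376/0.03815 = 9857 d
t(medium sand) / t(coarse sand) = 9857/1026 = 9.61

9.61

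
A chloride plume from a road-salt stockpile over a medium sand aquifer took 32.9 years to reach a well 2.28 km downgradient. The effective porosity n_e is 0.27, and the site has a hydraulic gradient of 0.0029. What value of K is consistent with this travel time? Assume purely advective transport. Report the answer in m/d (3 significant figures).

t = 32.9 years = 12010 d
L = 2.28 km = 2280 m
v = L / t = 2280 / 12010 = 0.1899 m/d
K = v · n / i = 0.1899 × 0.27 / 0.0029 = 17.7 m/d

17.7 m/d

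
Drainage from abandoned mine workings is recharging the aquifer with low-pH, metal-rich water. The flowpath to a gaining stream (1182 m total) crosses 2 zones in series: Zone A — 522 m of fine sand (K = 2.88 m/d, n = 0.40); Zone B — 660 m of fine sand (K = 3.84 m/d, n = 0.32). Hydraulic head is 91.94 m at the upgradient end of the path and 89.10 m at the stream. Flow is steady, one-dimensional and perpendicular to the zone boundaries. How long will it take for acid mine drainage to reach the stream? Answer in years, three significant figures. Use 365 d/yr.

143 years

Total head drop ΔH = 91.94 − 89.10 = 2.84 m
Continuity: the same q passes through each zone, so ΔH = q·Σ(L_j/K_j) — the zones act as resistances in series.
Σ(L/K) = 522/2.88 + 660/3.84 = 181.3 + 171.9 = 353.1 d
q = ΔH / Σ(L/K) = 2.84 / 353.1 = 0.008042 m/d (same in every zone)
Zone A: v = q/n = 0.008042/0.40 = 0.02011 m/d → t_A = 522/0.02011 = 25960 d
Zone B: v = q/n = 0.008042/0.32 = 0.02513 m/d → t_B = 660/0.02513 = 26260 d
Total t = 25960 + 26260 = 52220 d
   = 52220 / 365 = 143 yr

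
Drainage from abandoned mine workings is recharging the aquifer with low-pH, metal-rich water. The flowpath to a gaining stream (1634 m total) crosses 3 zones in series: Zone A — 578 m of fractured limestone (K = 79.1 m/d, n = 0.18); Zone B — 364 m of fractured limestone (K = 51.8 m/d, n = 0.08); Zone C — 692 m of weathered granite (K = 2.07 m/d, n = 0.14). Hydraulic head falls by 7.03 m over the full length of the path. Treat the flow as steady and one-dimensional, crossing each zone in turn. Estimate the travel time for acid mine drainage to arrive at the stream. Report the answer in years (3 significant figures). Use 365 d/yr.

31.3 years

Steady 1-D flow in series ⇒ the Darcy flux q is identical in every zone and the zone head losses add (resistances L/K in series).
Σ(L/K) = 578/79.1 + 364/51.8 + 692/2.07 = 7.307 + 7.027 + 334.3 = 348.6 d
q = ΔH / Σ(L/K) = 7.03 / 348.6 = 0.02016 m/d (same in every zone)
Zone A: v = q/n = 0.02016/0.18 = 0.1120 m/d → t_A = 578/0.1120 = 5160 d
Zone B: v = q/n = 0.02016/0.08 = 0.2521 m/d → t_B = 364/0.2521 = 1444 d
Zone C: v = q/n = 0.02016/0.14 = 0.1440 m/d → t_C = 692/0.1440 = 4805 d
Total t = 5160 + 1444 + 4805 = 11410 d
   = 11410 / 365 = 31.3 yr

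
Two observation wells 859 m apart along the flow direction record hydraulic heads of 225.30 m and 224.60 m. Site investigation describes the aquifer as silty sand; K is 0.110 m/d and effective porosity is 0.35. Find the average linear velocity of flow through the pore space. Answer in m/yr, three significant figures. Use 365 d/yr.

0.0935 m/yr

Hydraulic gradient i = (225.30 − 224.60) / 859 = 0.70 / 859 = 8.149e-4
q = Ki = 0.110 × 8.149e-4 = 8.964e-5 m/d
Average linear velocity = 8.964e-5 / 0.35 = 2.561e-4 m/d
   = 2.561e-4 × 365 = 0.0935 m/yr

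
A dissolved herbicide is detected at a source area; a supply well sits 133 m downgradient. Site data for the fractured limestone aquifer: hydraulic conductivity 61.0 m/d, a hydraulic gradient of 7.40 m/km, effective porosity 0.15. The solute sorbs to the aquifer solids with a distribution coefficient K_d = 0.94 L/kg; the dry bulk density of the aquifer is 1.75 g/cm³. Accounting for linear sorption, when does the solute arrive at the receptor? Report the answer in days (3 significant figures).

Specific discharge q = 61.0 × 0.0074 = 0.4514 m/d
Average linear velocity = 0.4514 / 0.15 = 3.009 m/d
Retardation R = 1 + ρ_b·K_d/n = 1 + 1.75×0.94/0.15 = 11.97
Contaminant velocity v_c = v/R = 3.009/11.97 = 0.2515 m/d
t = L/v_c = 133/0.2515 = 528.9 d

529 days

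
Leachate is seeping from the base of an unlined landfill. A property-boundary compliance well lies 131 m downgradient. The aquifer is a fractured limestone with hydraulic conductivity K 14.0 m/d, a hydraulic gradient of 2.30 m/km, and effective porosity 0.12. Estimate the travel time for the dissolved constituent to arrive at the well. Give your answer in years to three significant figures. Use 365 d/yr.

Darcy flux q = K·i = 14.0 × 0.0023 = 0.03220 m/d
Seepage velocity v = q / n = 0.03220 / 0.12 = 0.2683 m/d
t = L / v = 131 / 0.2683 = 488.2 d
   = 488.2 / 365 = 1.34 yr

1.34 years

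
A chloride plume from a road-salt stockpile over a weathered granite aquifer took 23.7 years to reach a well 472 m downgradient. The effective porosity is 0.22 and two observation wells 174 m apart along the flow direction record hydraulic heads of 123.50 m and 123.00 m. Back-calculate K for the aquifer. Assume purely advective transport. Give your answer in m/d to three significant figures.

Hydraulic gradient i = (123.50 − 123.00) / 174 = 0.50 / 174 = 0.002874
t = 23.7 years = 8651 d
v = L / t = 472 / 8651 = 0.05456 m/d
K = v · n / i = 0.05456 × 0.22 / 0.002874 = 4.18 m/d

4.18 m/d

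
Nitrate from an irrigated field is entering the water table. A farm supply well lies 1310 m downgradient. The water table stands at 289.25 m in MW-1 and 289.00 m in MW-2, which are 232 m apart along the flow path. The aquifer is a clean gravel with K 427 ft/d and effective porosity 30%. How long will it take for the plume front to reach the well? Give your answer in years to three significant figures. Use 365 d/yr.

Hydraulic gradient i = (289.25 − 289.00) / 232 = 0.25 / 232 = 0.001078
K = 427 ft/d × 0.3048 = 130.1 m/d
Darcy flux q = K·i = 130.1 × 0.001078 = 0.1402 m/d
v = Ki/n = 130.1·0.001078/0.30 = 0.4675 m/d
t = L / v = 1310 / 0.4675 = 2802 d
   = 2802 / 365 = 7.68 yr

7.68 years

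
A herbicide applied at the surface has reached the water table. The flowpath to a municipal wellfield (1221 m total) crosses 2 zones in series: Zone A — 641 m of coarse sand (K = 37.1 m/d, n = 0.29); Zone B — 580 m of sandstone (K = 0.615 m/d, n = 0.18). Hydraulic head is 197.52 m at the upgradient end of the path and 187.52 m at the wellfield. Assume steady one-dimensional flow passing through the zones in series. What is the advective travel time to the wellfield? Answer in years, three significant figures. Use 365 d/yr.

Total head drop ΔH = 197.52 − 187.52 = 10.00 m
Steady 1-D flow in series ⇒ the Darcy flux q is identical in every zone and the zone head losses add (resistances L/K in series).
Σ(L/K) = 641/37.1 + 580/0.615 = 17.28 + 943.1 = 960.4 d
q = ΔH / Σ(L/K) = 10.00 / 960.4 = 0.01041 m/d (same in every zone)
Zone A: v = q/n = 0.01041/0.29 = 0.03591 m/d → t_A = 641/0.03591 = 17850 d
Zone B: v = q/n = 0.01041/0.18 = 0.05785 m/d → t_B = 580/0.05785 = 10030 d
Total t = 17850 + 10030 = 27880 d
   = 27880 / 365 = 76.4 yr

76.4 years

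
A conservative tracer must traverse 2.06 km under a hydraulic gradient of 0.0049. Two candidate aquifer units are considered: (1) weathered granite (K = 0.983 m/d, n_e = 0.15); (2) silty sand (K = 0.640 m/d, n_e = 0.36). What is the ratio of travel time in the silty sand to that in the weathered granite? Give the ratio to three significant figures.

Unit 1 (weathered granite): v = 0.983×0.0049/0.15 = 0.03211 m/d, t = 2060/0.03211 = 64150 d
Unit 2 (silty sand): v = 0.640×0.0049/0.36 = 0.008711 m/d, t = 2060/0.008711 = 236500 d
t(silty sand) / t(weathered granite) = 236500/64150 = 3.69

3.69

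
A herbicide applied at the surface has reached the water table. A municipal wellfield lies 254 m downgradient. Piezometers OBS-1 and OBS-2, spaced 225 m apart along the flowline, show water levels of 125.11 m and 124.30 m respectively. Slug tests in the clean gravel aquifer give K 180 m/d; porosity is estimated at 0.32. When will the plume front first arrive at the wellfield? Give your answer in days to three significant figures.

Hydraulic gradient i = (125.11 − 124.30) / 225 = 0.81 / 225 = 0.003600
q = Ki = 180 × 0.003600 = 0.6480 m/d
v = Ki/n = 180·0.003600/0.32 = 2.025 m/d
t = L / v = 254 / 2.025 = 125.4 d

125 days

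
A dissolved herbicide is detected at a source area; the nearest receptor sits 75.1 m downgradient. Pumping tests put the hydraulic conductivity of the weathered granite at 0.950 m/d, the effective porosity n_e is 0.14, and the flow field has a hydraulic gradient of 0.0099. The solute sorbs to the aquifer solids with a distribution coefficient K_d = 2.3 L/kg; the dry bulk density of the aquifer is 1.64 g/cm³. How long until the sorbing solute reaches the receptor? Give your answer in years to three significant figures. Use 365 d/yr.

85.6 years

Darcy flux q = K·i = 0.950 × 0.0099 = 0.009405 m/d
v = Ki/n = 0.950·0.0099/0.14 = 0.06718 m/d
Retardation R = 1 + ρ_b·K_d/n = 1 + 1.64×2.3/0.14 = 27.94
Contaminant velocity v_c = v/R = 0.06718/27.94 = 0.002404 m/d
t = L/v_c = 75.1/0.002404 = 31240 d
   = 31240/365 = 85.6 yr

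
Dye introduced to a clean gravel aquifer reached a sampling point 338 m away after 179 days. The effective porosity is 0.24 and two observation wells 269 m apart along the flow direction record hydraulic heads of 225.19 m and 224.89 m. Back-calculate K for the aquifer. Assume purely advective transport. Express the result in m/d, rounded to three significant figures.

406 m/d

Hydraulic gradient i = (225.19 − 224.89) / 269 = 0.30 / 269 = 0.001115
v = L / t = 338 / 179 = 1.888 m/d
K = v · n / i = 1.888 × 0.24 / 0.001115 = 406 m/d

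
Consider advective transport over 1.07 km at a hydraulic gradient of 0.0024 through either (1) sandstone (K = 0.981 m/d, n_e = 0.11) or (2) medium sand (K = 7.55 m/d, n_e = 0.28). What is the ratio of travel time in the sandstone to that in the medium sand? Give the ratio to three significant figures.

Unit 1 (sandstone): v = 0.981×0.0024/0.11 = 0.02140 m/d, t = 1070/0.02140 = 49990 d
Unit 2 (medium sand): v = 7.55×0.0024/0.28 = 0.06471 m/d, t = 1070/0.06471 = 16530 d
t(sandstone) / t(medium sand) = 49990/16530 = 3.02

3.02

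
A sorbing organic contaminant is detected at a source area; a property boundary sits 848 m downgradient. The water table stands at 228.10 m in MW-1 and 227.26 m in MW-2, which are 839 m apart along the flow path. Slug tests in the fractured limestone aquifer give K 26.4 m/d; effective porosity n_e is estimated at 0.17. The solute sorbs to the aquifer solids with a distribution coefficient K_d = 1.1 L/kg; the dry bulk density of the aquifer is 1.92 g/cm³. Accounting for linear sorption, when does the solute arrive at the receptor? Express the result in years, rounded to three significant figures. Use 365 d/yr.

Hydraulic gradient i = (228.10 − 227.26) / 839 = 0.84 / 839 = 0.001001
Darcy flux q = K·i = 26.4 × 0.001001 = 0.02643 m/d
Seepage velocity v = q / n = 0.02643 / 0.17 = 0.1555 m/d
Retardation R = 1 + ρ_b·K_d/n = 1 + 1.92×1.1/0.17 = 13.42
Contaminant velocity v_c = v/R = 0.1555/13.42 = 0.01158 m/d
t = L/v_c = 848/0.01158 = 73210 d
   = 73210/365 = 201 yr

201 years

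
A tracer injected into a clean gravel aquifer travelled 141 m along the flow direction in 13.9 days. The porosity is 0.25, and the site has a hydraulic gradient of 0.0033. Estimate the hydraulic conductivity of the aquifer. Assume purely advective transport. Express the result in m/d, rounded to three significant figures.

768 m/d

v = L / t = 141 / 13.9 = 10.14 m/d
K = v · n / i = 10.14 × 0.25 / 0.0033 = 768 m/d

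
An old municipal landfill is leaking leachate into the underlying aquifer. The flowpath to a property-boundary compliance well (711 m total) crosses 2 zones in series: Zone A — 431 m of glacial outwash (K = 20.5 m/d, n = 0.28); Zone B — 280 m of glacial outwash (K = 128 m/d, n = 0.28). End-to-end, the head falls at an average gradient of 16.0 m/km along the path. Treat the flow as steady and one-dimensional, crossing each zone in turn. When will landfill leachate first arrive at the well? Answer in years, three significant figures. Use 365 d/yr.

1.11 years

Continuity: the same q passes through each zone, so ΔH = q·Σ(L_j/K_j) — the zones act as resistances in series.
Σ(L/K) = 431/20.5 + 280/128 = 21.02 + 2.188 = 23.21 d
K_eq = L_total / Σ(L/K) = 711 / 23.21 = 30.63 m/d
q = K_eq · i = 30.63 × 0.016 = 0.4901 m/d (same in every zone)
Zone A: v = q/n = 0.4901/0.28 = 1.750 m/d → t_A = 431/1.750 = 246.2 d
Zone B: v = q/n = 0.4901/0.28 = 1.750 m/d → t_B = 280/1.750 = 160.0 d
Total t = 246.2 + 160.0 = 406.2 d
   = 406.2 / 365 = 1.11 yr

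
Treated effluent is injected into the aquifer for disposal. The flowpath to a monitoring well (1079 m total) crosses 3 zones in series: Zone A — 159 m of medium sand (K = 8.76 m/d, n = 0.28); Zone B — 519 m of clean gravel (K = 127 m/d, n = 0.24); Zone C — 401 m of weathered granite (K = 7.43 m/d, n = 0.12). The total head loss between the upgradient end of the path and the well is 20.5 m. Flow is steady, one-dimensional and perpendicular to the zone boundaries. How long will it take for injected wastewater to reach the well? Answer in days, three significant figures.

Continuity: the same q passes through each zone, so ΔH = q·Σ(L_j/K_j) — the zones act as resistances in series.
Σ(L/K) = 159/8.76 + 519/127 + 401/7.43 = 18.15 + 4.087 + 53.97 = 76.21 d
q = ΔH / Σ(L/K) = 20.5 / 76.21 = 0.2690 m/d (same in every zone)
Zone A: v = q/n = 0.2690/0.28 = 0.9607 m/d → t_A = 159/0.9607 = 165.5 d
Zone B: v = q/n = 0.2690/0.24 = 1.121 m/d → t_B = 519/1.121 = 463.0 d
Zone C: v = q/n = 0.2690/0.12 = 2.242 m/d → t_C = 401/2.242 = 178.9 d
Total t = 165.5 + 463.0 + 178.9 = 807.4 d

807 days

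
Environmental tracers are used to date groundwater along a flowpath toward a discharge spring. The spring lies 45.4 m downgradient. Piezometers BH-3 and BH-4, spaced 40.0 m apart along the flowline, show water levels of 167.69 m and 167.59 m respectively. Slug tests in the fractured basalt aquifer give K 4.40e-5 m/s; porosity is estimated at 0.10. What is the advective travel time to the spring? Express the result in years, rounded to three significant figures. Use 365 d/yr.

1.31 years

Hydraulic gradient i = (167.69 − 167.59) / 40.0 = 0.10 / 40.0 = 0.002500
K = 4.40e-5 m/s × 86400 s/d = 3.802 m/d
q = Ki = 3.802 × 0.002500 = 0.009504 m/d
v_s = q/n_e = 0.009504/0.10 = 0.09504 m/d
t = L / v = 45.4 / 0.09504 = 477.7 d
   = 477.7 / 365 = 1.31 yr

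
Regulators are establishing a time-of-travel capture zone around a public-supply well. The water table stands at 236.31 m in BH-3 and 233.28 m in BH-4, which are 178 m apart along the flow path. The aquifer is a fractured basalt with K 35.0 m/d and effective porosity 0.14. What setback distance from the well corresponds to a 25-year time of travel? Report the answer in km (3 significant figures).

38.8 km

Hydraulic gradient i = (236.31 − 233.28) / 178 = 3.03 / 178 = 0.01702
q = Ki = 35.0 × 0.01702 = 0.5958 m/d
Average linear velocity = 0.5958 / 0.14 = 4.256 m/d
T = 25 yr × 365 = 9125 d
L = v × T = 4.256 × 9125 = 38830 m
   = 38.8 km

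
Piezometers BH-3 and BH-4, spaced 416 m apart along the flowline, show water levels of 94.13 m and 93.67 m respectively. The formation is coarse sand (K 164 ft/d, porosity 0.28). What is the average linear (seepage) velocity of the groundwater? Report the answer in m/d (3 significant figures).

0.197 m/d

Hydraulic gradient i = (94.13 − 93.67) / 416 = 0.46 / 416 = 0.001106
K = 164 ft/d × 0.3048 = 49.99 m/d
q = Ki = 49.99 × 0.001106 = 0.05527 m/d
v = Ki/n = 49.99·0.001106/0.28 = 0.1974 m/d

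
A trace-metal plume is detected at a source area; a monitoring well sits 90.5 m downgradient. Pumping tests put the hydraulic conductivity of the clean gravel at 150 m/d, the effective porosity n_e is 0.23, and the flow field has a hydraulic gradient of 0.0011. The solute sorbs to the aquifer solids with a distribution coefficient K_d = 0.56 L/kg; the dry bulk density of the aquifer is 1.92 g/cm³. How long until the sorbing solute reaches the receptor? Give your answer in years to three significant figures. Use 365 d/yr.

1.96 years

Darcy flux q = K·i = 150 × 0.0011 = 0.1650 m/d
Average linear velocity = 0.1650 / 0.23 = 0.7174 m/d
Retardation R = 1 + ρ_b·K_d/n = 1 + 1.92×0.56/0.23 = 5.675
Contaminant velocity v_c = v/R = 0.7174/5.675 = 0.1264 m/d
t = L/v_c = 90.5/0.1264 = 715.9 d
   = 715.9/365 = 1.96 yr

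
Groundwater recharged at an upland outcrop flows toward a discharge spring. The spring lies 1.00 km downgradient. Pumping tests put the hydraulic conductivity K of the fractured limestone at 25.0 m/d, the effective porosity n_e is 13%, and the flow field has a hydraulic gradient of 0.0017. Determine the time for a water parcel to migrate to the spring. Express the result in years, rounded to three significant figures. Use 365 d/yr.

q = Ki = 25.0 × 0.0017 = 0.04250 m/d
Average linear velocity = 0.04250 / 0.13 = 0.3269 m/d
L = 1.00 km = 1000 m
t = L / v = 1000 / 0.3269 = 3059 d
   = 3059 / 365 = 8.38 yr

8.38 years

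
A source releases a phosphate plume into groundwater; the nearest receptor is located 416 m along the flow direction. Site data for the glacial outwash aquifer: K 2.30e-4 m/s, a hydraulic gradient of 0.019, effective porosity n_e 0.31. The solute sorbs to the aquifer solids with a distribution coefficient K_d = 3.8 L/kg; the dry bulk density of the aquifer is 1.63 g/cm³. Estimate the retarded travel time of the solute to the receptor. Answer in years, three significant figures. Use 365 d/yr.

19.6 years

K = 2.30e-4 m/s × 86400 s/d = 19.87 m/d
q = Ki = 19.87 × 0.019 = 0.3776 m/d
Seepage velocity v = q / n = 0.3776 / 0.31 = 1.218 m/d
Retardation R = 1 + ρ_b·K_d/n = 1 + 1.63×3.8/0.31 = 20.98
Contaminant velocity v_c = v/R = 1.218/20.98 = 0.05805 m/d
t = L/v_c = 416/0.05805 = 7166 d
   = 7166/365 = 19.6 yr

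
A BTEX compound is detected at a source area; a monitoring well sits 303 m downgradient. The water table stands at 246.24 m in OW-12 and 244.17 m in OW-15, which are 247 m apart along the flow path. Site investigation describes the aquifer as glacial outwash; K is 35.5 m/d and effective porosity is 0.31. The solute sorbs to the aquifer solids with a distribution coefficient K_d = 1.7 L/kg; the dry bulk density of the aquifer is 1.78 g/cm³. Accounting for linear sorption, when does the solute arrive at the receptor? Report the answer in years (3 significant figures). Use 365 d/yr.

9.31 years

Hydraulic gradient i = (246.24 − 244.17) / 247 = 2.07 / 247 = 0.008381
q = Ki = 35.5 × 0.008381 = 0.2975 m/d
Seepage velocity v = q / n = 0.2975 / 0.31 = 0.9597 m/d
Retardation R = 1 + ρ_b·K_d/n = 1 + 1.78×1.7/0.31 = 10.76
Contaminant velocity v_c = v/R = 0.9597/10.76 = 0.08918 m/d
t = L/v_c = 303/0.08918 = 3398 d
   = 3398/365 = 9.31 yr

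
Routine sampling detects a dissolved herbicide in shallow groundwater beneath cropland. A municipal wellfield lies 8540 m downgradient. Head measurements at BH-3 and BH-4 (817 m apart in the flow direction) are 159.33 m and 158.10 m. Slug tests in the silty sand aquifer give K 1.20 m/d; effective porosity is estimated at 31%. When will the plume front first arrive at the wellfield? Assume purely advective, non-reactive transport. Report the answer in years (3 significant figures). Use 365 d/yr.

Hydraulic gradient i = (159.33 − 158.10) / 817 = 1.23 / 817 = 0.001506
Specific discharge q = 1.20 × 0.001506 = 0.001807 m/d
v_s = q/n_e = 0.001807/0.31 = 0.005828 m/d
t = L / v = 8540 / 0.005828 = 1.465e6 d
   = 1.465e6 / 365 = 4010 yr

4010 years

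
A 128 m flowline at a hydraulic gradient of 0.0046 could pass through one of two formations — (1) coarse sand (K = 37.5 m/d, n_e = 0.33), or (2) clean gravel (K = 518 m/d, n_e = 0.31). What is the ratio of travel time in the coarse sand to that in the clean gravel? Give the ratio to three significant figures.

Unit 1 (coarse sand): v = 37.5×0.0046/0.33 = 0.5227 m/d, t = 128/0.5227 = 244.9 d
Unit 2 (clean gravel): v = 518×0.0046/0.31 = 7.686 m/d, t = 128/7.686 = 16.65 d
t(coarse sand) / t(clean gravel) = 244.9/16.65 = 14.7

14.7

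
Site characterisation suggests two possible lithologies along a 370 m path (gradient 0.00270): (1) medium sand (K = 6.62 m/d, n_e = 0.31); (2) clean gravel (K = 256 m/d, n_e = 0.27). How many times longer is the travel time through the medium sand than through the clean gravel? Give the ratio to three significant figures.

Unit 1 (medium sand): v = 6.62×0.0027/0.31 = 0.05766 m/d, t = 370/0.05766 = 6417 d
Unit 2 (clean gravel): v = 256×0.0027/0.27 = 2.560 m/d, t = 370/2.560 = 144.5 d
t(medium sand) / t(clean gravel) = 6417/144.5 = 44.4

44.4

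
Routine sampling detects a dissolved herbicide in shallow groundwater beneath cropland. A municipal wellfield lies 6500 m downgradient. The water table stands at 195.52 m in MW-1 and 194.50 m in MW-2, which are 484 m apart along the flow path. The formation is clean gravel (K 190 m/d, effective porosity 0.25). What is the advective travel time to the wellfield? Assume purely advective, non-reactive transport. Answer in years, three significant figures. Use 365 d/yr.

Hydraulic gradient i = (195.52 − 194.50) / 484 = 1.02 / 484 = 0.002107
Specific discharge q = 190 × 0.002107 = 0.4004 m/d
Seepage velocity v = q / n = 0.4004 / 0.25 = 1.602 m/d
t = L / v = 6500 / 1.602 = 4058 d
   = 4058 / 365 = 11.1 yr

11.1 years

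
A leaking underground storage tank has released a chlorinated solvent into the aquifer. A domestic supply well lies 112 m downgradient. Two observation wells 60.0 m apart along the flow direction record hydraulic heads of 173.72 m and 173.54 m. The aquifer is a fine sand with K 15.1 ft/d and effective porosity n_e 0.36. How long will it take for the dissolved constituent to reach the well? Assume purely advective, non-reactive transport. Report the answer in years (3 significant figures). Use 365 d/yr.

8.00 years

Hydraulic gradient i = (173.72 − 173.54) / 60.0 = 0.18 / 60.0 = 0.003000
K = 15.1 ft/d × 0.3048 = 4.602 m/d
q = Ki = 4.602 × 0.003000 = 0.01381 m/d
Average linear velocity = 0.01381 / 0.36 = 0.03835 m/d
t = L / v = 112 / 0.03835 = 2920 d
   = 2920 / 365 = 8.00 yr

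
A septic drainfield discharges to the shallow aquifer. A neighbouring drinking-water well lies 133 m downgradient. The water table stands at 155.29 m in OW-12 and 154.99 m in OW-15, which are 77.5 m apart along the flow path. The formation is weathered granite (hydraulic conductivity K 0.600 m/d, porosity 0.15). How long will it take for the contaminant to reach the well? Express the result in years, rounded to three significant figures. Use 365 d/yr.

23.5 years

Hydraulic gradient i = (155.29 − 154.99) / 77.5 = 0.30 / 77.5 = 0.003871
Specific discharge q = 0.600 × 0.003871 = 0.002323 m/d
Average linear velocity = 0.002323 / 0.15 = 0.01548 m/d
t = L / v = 133 / 0.01548 = 8590 d
   = 8590 / 365 = 23.5 yr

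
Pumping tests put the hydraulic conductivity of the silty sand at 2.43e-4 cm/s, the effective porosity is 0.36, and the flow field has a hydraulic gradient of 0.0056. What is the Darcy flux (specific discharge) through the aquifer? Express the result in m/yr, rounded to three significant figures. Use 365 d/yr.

K = 2.43e-4 cm/s × 864 = 0.2100 m/d
q = Ki = 0.2100 × 0.0056 = 0.001176 m/d
   = 0.001176 × 365 = 0.429 m/yr

0.429 m/yr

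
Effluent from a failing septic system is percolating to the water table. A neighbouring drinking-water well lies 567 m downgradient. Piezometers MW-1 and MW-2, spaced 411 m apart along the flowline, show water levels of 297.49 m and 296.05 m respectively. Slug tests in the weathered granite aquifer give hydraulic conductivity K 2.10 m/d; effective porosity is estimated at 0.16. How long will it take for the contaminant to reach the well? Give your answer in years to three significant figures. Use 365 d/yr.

33.8 years

Hydraulic gradient i = (297.49 − 296.05) / 411 = 1.44 / 411 = 0.003504
Darcy flux q = K·i = 2.10 × 0.003504 = 0.007358 m/d
Seepage velocity v = q / n = 0.007358 / 0.16 = 0.04599 m/d
t = L / v = 567 / 0.04599 = 12330 d
   = 12330 / 365 = 33.8 yr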